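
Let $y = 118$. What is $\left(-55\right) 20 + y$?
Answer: $-982$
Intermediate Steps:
$\left(-55\right) 20 + y = \left(-55\right) 20 + 118 = -1100 + 118 = -982$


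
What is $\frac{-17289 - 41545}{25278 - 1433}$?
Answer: $- \frac{58834}{23845} \approx -2.4674$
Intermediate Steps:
$\frac{-17289 - 41545}{25278 - 1433} = - \frac{58834}{23845}$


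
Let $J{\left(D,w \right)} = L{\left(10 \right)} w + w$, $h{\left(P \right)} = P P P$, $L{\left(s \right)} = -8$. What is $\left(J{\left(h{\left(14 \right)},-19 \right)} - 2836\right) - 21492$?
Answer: $-24195$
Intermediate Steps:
$h{\left(P \right)} = P^{3}$ ($h{\left(P \right)} = P^{2} P = P^{3}$)
$J{\left(D,w \right)} = - 7 w$ ($J{\left(D,w \right)} = - 8 w + w = - 7 w$)
$\left(J{\left(h{\left(14 \right)},-19 \right)} - 2836\right) - 21492 = \left(\left(-7\right) \left(-19\right) - 2836\right) - 21492 = \left(133 - 2836\right) - 21492 = -2703 - 21492 = -24195$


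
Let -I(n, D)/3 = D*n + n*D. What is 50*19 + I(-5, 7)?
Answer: 1160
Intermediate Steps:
I(n, D) = -6*D*n (I(n, D) = -3*(D*n + n*D) = -3*(D*n + D*n) = -6*D*n)
50*19 + I(-5, 7) = 50*19 - 6*7*(-5) = 950 + 210 = 1160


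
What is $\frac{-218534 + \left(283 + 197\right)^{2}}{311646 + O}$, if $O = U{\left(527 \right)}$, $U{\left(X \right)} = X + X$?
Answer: $\frac{5933}{156350} \approx 0.037947$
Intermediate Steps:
$U{\left(X \right)} = 2 X$
$O = 1054$ ($O = 2 \cdot 527 = 1054$)
$\frac{-218534 + \left(283 + 197\right)^{2}}{311646 + O} = \frac{-218534 + \left(283 + 197\right)^{2}}{311646 + 1054} = \frac{-218534 + 480^{2}}{312700} = \left(-218534 + 230400\right) \frac{1}{312700} = 11866 \cdot \frac{1}{312700} = \frac{5933}{156350}$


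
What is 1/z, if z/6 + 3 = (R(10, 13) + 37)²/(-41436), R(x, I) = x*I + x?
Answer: -2302/51879 ≈ -0.044372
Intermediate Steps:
R(x, I) = x + I*x (R(x, I) = I*x + x = x + I*x)
z = -51879/2302 (z = -18 + 6*((10*(1 + 13) + 37)²/(-41436)) = -18 + 6*((10*14 + 37)²*(-1/41436)) = -18 + 6*((140 + 37)²*(-1/41436)) = -18 + 6*(177²*(-1/41436)) = -18 + 6*(31329*(-1/41436)) = -18 + 6*(-3481/4604) = -18 - 10443/2302 = -51879/2302 ≈ -22.536)
1/z = 1/(-51879/2302) = -2302/51879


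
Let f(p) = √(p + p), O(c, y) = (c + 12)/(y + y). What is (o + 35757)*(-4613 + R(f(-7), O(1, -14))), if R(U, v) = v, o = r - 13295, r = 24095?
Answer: -859156227/4 ≈ -2.1479e+8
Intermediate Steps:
O(c, y) = (12 + c)/(2*y) (O(c, y) = (12 + c)/((2*y)) = (12 + c)*(1/(2*y)) = (12 + c)/(2*y))
o = 10800 (o = 24095 - 13295 = 10800)
f(p) = √2*√p (f(p) = √(2*p) = √2*√p)
(o + 35757)*(-4613 + R(f(-7), O(1, -14))) = (10800 + 35757)*(-4613 + (½)*(12 + 1)/(-14)) = 46557*(-4613 + (½)*(-1/14)*13) = 46557*(-4613 - 13/28) = 46557*(-129177/28) = -859156227/4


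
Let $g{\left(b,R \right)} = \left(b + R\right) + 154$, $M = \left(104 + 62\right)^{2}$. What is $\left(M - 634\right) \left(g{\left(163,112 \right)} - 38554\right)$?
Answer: $-1026401250$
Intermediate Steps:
$M = 27556$ ($M = 166^{2} = 27556$)
$g{\left(b,R \right)} = 154 + R + b$ ($g{\left(b,R \right)} = \left(R + b\right) + 154 = 154 + R + b$)
$\left(M - 634\right) \left(g{\left(163,112 \right)} - 38554\right) = \left(27556 - 634\right) \left(\left(154 + 112 + 163\right) - 38554\right) = 26922 \left(429 - 38554\right) = 26922 \left(-38125\right) = -1026401250$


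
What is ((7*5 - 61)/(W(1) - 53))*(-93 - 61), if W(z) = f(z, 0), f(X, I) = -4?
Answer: -4004/57 ≈ -70.246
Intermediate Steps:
W(z) = -4
((7*5 - 61)/(W(1) - 53))*(-93 - 61) = ((7*5 - 61)/(-4 - 53))*(-93 - 61) = ((35 - 61)/(-57))*(-154) = -26*(-1/57)*(-154) = (26/57)*(-154) = -4004/57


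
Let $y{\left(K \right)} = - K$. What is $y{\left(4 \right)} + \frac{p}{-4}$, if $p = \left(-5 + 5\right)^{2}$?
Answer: $-4$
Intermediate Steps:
$p = 0$ ($p = 0^{2} = 0$)
$y{\left(4 \right)} + \frac{p}{-4} = \left(-1\right) 4 + \frac{0}{-4} = -4 + 0 \left(- \frac{1}{4}\right) = -4 + 0 = -4$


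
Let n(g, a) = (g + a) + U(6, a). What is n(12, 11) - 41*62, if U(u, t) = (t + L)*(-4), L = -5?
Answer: -2543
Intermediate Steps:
U(u, t) = 20 - 4*t (U(u, t) = (t - 5)*(-4) = (-5 + t)*(-4) = 20 - 4*t)
n(g, a) = 20 + g - 3*a (n(g, a) = (g + a) + (20 - 4*a) = (a + g) + (20 - 4*a) = 20 + g - 3*a)
n(12, 11) - 41*62 = (20 + 12 - 3*11) - 41*62 = (20 + 12 - 33) - 2542 = -1 - 2542 = -2543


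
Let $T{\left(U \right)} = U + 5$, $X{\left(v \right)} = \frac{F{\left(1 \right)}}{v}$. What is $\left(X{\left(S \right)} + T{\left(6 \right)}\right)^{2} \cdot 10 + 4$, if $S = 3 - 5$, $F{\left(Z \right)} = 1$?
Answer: $\frac{2213}{2} \approx 1106.5$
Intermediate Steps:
$S = -2$ ($S = 3 - 5 = -2$)
$X{\left(v \right)} = \frac{1}{v}$ ($X{\left(v \right)} = 1 \frac{1}{v} = \frac{1}{v}$)
$T{\left(U \right)} = 5 + U$
$\left(X{\left(S \right)} + T{\left(6 \right)}\right)^{2} \cdot 10 + 4 = \left(\frac{1}{-2} + \left(5 + 6\right)\right)^{2} \cdot 10 + 4 = \left(- \frac{1}{2} + 11\right)^{2} \cdot 10 + 4 = \left(\frac{21}{2}\right)^{2} \cdot 10 + 4 = \frac{441}{4} \cdot 10 + 4 = \frac{2205}{2} + 4 = \frac{2213}{2}$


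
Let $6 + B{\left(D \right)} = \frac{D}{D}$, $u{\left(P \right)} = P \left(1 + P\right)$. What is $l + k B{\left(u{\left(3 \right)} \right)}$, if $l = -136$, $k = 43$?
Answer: $-351$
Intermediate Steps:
$B{\left(D \right)} = -5$ ($B{\left(D \right)} = -6 + \frac{D}{D} = -6 + 1 = -5$)
$l + k B{\left(u{\left(3 \right)} \right)} = -136 + 43 \left(-5\right) = -136 - 215 = -351$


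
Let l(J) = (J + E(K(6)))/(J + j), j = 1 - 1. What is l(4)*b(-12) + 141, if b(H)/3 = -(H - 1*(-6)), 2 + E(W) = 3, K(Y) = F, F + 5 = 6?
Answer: 327/2 ≈ 163.50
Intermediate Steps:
F = 1 (F = -5 + 6 = 1)
K(Y) = 1
E(W) = 1 (E(W) = -2 + 3 = 1)
j = 0
b(H) = -18 - 3*H (b(H) = 3*(-(H - 1*(-6))) = 3*(-(H + 6)) = 3*(-(6 + H)) = 3*(-6 - H) = -18 - 3*H)
l(J) = (1 + J)/J (l(J) = (J + 1)/(J + 0) = (1 + J)/J)
l(4)*b(-12) + 141 = ((1 + 4)/4)*(-18 - 3*(-12)) + 141 = ((¼)*5)*(-18 + 36) + 141 = (5/4)*18 + 141 = 45/2 + 141 = 327/2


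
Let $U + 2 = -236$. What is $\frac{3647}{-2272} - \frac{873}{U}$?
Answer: $\frac{557735}{270368} \approx 2.0629$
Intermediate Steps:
$U = -238$ ($U = -2 - 236 = -238$)
$\frac{3647}{-2272} - \frac{873}{U} = \frac{3647}{-2272} - \frac{873}{-238} = 3647 \left(- \frac{1}{2272}\right) - - \frac{873}{238} = - \frac{3647}{2272} + \frac{873}{238} = \frac{557735}{270368}$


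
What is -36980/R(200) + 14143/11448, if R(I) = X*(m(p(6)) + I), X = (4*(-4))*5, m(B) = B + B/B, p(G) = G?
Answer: 913271/263304 ≈ 3.4685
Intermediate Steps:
m(B) = 1 + B (m(B) = B + 1 = 1 + B)
X = -80 (X = -16*5 = -80)
R(I) = -560 - 80*I (R(I) = -80*((1 + 6) + I) = -80*(7 + I) = -560 - 80*I)
-36980/R(200) + 14143/11448 = -36980/(-560 - 80*200) + 14143/11448 = -36980/(-560 - 16000) + 14143*(1/11448) = -36980/(-16560) + 14143/11448 = -36980*(-1/16560) + 14143/11448 = 1849/828 + 14143/11448 = 913271/263304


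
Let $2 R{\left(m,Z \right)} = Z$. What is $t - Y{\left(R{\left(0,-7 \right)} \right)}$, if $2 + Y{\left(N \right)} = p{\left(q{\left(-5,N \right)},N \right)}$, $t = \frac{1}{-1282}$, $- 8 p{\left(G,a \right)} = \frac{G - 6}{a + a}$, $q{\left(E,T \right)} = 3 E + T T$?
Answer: $\frac{44213}{20512} \approx 2.1555$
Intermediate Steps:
$q{\left(E,T \right)} = T^{2} + 3 E$ ($q{\left(E,T \right)} = 3 E + T^{2} = T^{2} + 3 E$)
$p{\left(G,a \right)} = - \frac{-6 + G}{16 a}$ ($p{\left(G,a \right)} = - \frac{\left(G - 6\right) \frac{1}{a + a}}{8} = - \frac{\left(-6 + G\right) \frac{1}{2 a}}{8} = - \frac{\frac{1}{2} \frac{1}{a} \left(-6 + G\right)}{8} = - \frac{-6 + G}{16 a}$)
$R{\left(m,Z \right)} = \frac{Z}{2}$
$t = - \frac{1}{1282} \approx -0.00078003$
$Y{\left(N \right)} = -2 + \frac{21 - N^{2}}{16 N}$ ($Y{\left(N \right)} = -2 + \frac{6 - \left(N^{2} + 3 \left(-5\right)\right)}{16 N} = -2 + \frac{6 - \left(N^{2} - 15\right)}{16 N} = -2 + \frac{6 - \left(-15 + N^{2}\right)}{16 N} = -2 + \frac{21 - N^{2}}{16 N}$)
$t - Y{\left(R{\left(0,-7 \right)} \right)} = - \frac{1}{1282} - \left(-2 - \frac{\frac{1}{2} \left(-7\right)}{16} + \frac{21}{16 \cdot \frac{1}{2} \left(-7\right)}\right) = - \frac{1}{1282} - \left(-2 - - \frac{7}{32} + \frac{21}{16 \left(- \frac{7}{2}\right)}\right) = - \frac{1}{1282} - \left(-2 + \frac{7}{32} + \frac{21}{16} \left(- \frac{2}{7}\right)\right) = - \frac{1}{1282} - \left(-2 + \frac{7}{32} - \frac{3}{8}\right) = - \frac{1}{1282} - - \frac{69}{32} = - \frac{1}{1282} + \frac{69}{32} = \frac{44213}{20512}$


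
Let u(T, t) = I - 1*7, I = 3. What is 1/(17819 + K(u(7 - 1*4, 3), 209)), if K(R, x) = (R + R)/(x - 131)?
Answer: 39/694937 ≈ 5.6120e-5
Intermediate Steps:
u(T, t) = -4 (u(T, t) = 3 - 1*7 = 3 - 7 = -4)
K(R, x) = 2*R/(-131 + x) (K(R, x) = (2*R)/(-131 + x) = 2*R/(-131 + x))
1/(17819 + K(u(7 - 1*4, 3), 209)) = 1/(17819 + 2*(-4)/(-131 + 209)) = 1/(17819 + 2*(-4)/78) = 1/(17819 + 2*(-4)*(1/78)) = 1/(17819 - 4/39) = 1/(694937/39) = 39/694937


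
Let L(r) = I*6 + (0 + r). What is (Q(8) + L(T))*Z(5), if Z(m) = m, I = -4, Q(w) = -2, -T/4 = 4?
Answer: -210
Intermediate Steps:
T = -16 (T = -4*4 = -16)
L(r) = -24 + r (L(r) = -4*6 + (0 + r) = -24 + r)
(Q(8) + L(T))*Z(5) = (-2 + (-24 - 16))*5 = (-2 - 40)*5 = -42*5 = -210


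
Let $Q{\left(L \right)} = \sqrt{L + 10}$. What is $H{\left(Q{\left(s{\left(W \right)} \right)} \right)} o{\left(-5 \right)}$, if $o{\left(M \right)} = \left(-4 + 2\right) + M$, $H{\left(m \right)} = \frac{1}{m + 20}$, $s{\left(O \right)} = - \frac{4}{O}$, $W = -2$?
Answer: $- \frac{35}{97} + \frac{7 \sqrt{3}}{194} \approx -0.29833$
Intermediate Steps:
$Q{\left(L \right)} = \sqrt{10 + L}$
$H{\left(m \right)} = \frac{1}{20 + m}$
$o{\left(M \right)} = -2 + M$
$H{\left(Q{\left(s{\left(W \right)} \right)} \right)} o{\left(-5 \right)} = \frac{-2 - 5}{20 + \sqrt{10 - \frac{4}{-2}}} = \frac{1}{20 + \sqrt{10 - -2}} \left(-7\right) = \frac{1}{20 + \sqrt{10 + 2}} \left(-7\right) = \frac{1}{20 + \sqrt{12}} \left(-7\right) = \frac{1}{20 + 2 \sqrt{3}} \left(-7\right) = - \frac{7}{20 + 2 \sqrt{3}}$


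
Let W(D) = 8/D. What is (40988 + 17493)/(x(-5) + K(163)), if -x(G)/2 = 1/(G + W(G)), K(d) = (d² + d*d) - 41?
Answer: 1929873/1752211 ≈ 1.1014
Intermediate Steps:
K(d) = -41 + 2*d² (K(d) = (d² + d²) - 41 = 2*d² - 41 = -41 + 2*d²)
x(G) = -2/(G + 8/G)
(40988 + 17493)/(x(-5) + K(163)) = (40988 + 17493)/(-2*(-5)/(8 + (-5)²) + (-41 + 2*163²)) = 58481/(-2*(-5)/(8 + 25) + (-41 + 2*26569)) = 58481/(-2*(-5)/33 + (-41 + 53138)) = 58481/(-2*(-5)*1/33 + 53097) = 58481/(10/33 + 53097) = 58481/(1752211/33) = 58481*(33/1752211) = 1929873/1752211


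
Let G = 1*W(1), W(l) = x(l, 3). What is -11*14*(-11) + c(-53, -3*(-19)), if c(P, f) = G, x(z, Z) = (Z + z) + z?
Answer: 1699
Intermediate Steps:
x(z, Z) = Z + 2*z
W(l) = 3 + 2*l
G = 5 (G = 1*(3 + 2*1) = 1*(3 + 2) = 1*5 = 5)
c(P, f) = 5
-11*14*(-11) + c(-53, -3*(-19)) = -11*14*(-11) + 5 = -154*(-11) + 5 = 1694 + 5 = 1699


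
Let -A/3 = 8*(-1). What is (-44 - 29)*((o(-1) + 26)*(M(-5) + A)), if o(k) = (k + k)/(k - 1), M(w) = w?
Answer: -37449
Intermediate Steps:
A = 24 (A = -24*(-1) = -3*(-8) = 24)
o(k) = 2*k/(-1 + k) (o(k) = (2*k)/(-1 + k) = 2*k/(-1 + k))
(-44 - 29)*((o(-1) + 26)*(M(-5) + A)) = (-44 - 29)*((2*(-1)/(-1 - 1) + 26)*(-5 + 24)) = -73*(2*(-1)/(-2) + 26)*19 = -73*(2*(-1)*(-½) + 26)*19 = -73*(1 + 26)*19 = -1971*19 = -73*513 = -37449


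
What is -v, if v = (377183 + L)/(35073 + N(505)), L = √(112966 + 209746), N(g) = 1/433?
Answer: -163320239/15186610 - 433*√80678/7593305 ≈ -10.770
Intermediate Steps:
N(g) = 1/433
L = 2*√80678 (L = √322712 = 2*√80678 ≈ 568.08)
v = 163320239/15186610 + 433*√80678/7593305 (v = (377183 + 2*√80678)/(35073 + 1/433) = (377183 + 2*√80678)/(15186610/433) = (377183 + 2*√80678)*(433/15186610) = 163320239/15186610 + 433*√80678/7593305 ≈ 10.770)
-v = -(163320239/15186610 + 433*√80678/7593305) = -163320239/15186610 - 433*√80678/7593305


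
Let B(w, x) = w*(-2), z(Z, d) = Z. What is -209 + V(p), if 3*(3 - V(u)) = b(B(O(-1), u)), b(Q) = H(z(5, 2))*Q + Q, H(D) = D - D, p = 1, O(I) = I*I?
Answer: -616/3 ≈ -205.33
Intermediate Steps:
O(I) = I**2
H(D) = 0
B(w, x) = -2*w
b(Q) = Q (b(Q) = 0*Q + Q = 0 + Q = Q)
V(u) = 11/3 (V(u) = 3 - (-2)*(-1)**2/3 = 3 - (-2)/3 = 3 - 1/3*(-2) = 3 + 2/3 = 11/3)
-209 + V(p) = -209 + 11/3 = -616/3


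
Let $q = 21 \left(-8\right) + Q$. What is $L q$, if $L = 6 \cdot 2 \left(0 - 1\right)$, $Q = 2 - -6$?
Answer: $1920$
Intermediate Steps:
$Q = 8$ ($Q = 2 + 6 = 8$)
$q = -160$ ($q = 21 \left(-8\right) + 8 = -168 + 8 = -160$)
$L = -12$ ($L = 6 \cdot 2 \left(-1\right) = 6 \left(-2\right) = -12$)
$L q = \left(-12\right) \left(-160\right) = 1920$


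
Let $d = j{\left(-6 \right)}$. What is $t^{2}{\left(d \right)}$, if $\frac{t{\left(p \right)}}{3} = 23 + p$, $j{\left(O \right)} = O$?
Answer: $2601$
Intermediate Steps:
$d = -6$
$t{\left(p \right)} = 69 + 3 p$ ($t{\left(p \right)} = 3 \left(23 + p\right) = 69 + 3 p$)
$t^{2}{\left(d \right)} = \left(69 + 3 \left(-6\right)\right)^{2} = \left(69 - 18\right)^{2} = 51^{2} = 2601$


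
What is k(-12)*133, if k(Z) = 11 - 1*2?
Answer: 1197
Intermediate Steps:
k(Z) = 9 (k(Z) = 11 - 2 = 9)
k(-12)*133 = 9*133 = 1197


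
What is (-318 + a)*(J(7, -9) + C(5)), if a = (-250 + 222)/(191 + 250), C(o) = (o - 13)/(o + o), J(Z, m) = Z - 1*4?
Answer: -220418/315 ≈ -699.74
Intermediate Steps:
J(Z, m) = -4 + Z (J(Z, m) = Z - 4 = -4 + Z)
C(o) = (-13 + o)/(2*o) (C(o) = (-13 + o)/((2*o)) = (-13 + o)*(1/(2*o)) = (-13 + o)/(2*o))
a = -4/63 (a = -28/441 = -28*1/441 = -4/63 ≈ -0.063492)
(-318 + a)*(J(7, -9) + C(5)) = (-318 - 4/63)*((-4 + 7) + (½)*(-13 + 5)/5) = -20038*(3 + (½)*(⅕)*(-8))/63 = -20038*(3 - ⅘)/63 = -20038/63*11/5 = -220418/315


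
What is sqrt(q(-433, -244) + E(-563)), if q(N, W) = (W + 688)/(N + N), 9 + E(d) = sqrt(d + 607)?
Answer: sqrt(-1783527 + 374978*sqrt(11))/433 ≈ 1.6969*I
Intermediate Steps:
E(d) = -9 + sqrt(607 + d) (E(d) = -9 + sqrt(d + 607) = -9 + sqrt(607 + d))
q(N, W) = (688 + W)/(2*N) (q(N, W) = (688 + W)/((2*N)) = (688 + W)*(1/(2*N)) = (688 + W)/(2*N))
sqrt(q(-433, -244) + E(-563)) = sqrt((1/2)*(688 - 244)/(-433) + (-9 + sqrt(607 - 563))) = sqrt((1/2)*(-1/433)*444 + (-9 + sqrt(44))) = sqrt(-222/433 + (-9 + 2*sqrt(11))) = sqrt(-4119/433 + 2*sqrt(11))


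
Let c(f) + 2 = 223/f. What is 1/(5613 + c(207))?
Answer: 207/1161700 ≈ 0.00017819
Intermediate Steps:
c(f) = -2 + 223/f
1/(5613 + c(207)) = 1/(5613 + (-2 + 223/207)) = 1/(5613 - 191/207) = 1/(1161700/207) = 207/1161700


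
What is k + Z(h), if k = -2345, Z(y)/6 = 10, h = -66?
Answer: -2285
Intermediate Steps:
Z(y) = 60 (Z(y) = 6*10 = 60)
k + Z(h) = -2345 + 60 = -2285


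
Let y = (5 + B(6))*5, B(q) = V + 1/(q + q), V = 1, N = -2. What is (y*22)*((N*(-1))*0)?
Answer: 0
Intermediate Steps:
B(q) = 1 + 1/(2*q) (B(q) = 1 + 1/(q + q) = 1 + 1/(2*q))
y = 365/12 (y = (5 + (½ + 6)/6)*5 = (5 + (⅙)*(13/2))*5 = (5 + 13/12)*5 = (73/12)*5 = 365/12 ≈ 30.417)
(y*22)*((N*(-1))*0) = ((365/12)*22)*(-2*(-1)*0) = 4015*(2*0)/6 = (4015/6)*0 = 0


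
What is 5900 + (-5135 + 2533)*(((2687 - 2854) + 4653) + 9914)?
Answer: -37462900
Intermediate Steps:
5900 + (-5135 + 2533)*(((2687 - 2854) + 4653) + 9914) = 5900 - 2602*((-167 + 4653) + 9914) = 5900 - 2602*(4486 + 9914) = 5900 - 2602*14400 = 5900 - 37468800 = -37462900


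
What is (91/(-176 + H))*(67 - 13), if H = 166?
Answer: -2457/5 ≈ -491.40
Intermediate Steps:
(91/(-176 + H))*(67 - 13) = (91/(-176 + 166))*(67 - 13) = (91/(-10))*54 = (91*(-⅒))*54 = -91/10*54 = -2457/5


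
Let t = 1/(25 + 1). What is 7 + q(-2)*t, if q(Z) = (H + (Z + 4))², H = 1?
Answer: 191/26 ≈ 7.3462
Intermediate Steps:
q(Z) = (5 + Z)² (q(Z) = (1 + (Z + 4))² = (1 + (4 + Z))² = (5 + Z)²)
t = 1/26 ≈ 0.038462
7 + q(-2)*t = 7 + (5 - 2)²*(1/26) = 7 + 3²*(1/26) = 7 + 9*(1/26) = 7 + 9/26 = 191/26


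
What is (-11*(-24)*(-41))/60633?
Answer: -3608/20211 ≈ -0.17852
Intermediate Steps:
(-11*(-24)*(-41))/60633 = (264*(-41))*(1/60633) = -10824*1/60633 = -3608/20211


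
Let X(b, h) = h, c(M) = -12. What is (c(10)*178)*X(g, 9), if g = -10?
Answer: -19224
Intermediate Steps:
(c(10)*178)*X(g, 9) = -12*178*9 = -2136*9 = -19224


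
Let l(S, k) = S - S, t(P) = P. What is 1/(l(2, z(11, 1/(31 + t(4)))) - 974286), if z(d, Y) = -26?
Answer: -1/974286 ≈ -1.0264e-6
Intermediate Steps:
l(S, k) = 0
1/(l(2, z(11, 1/(31 + t(4)))) - 974286) = 1/(0 - 974286) = 1/(-974286) = -1/974286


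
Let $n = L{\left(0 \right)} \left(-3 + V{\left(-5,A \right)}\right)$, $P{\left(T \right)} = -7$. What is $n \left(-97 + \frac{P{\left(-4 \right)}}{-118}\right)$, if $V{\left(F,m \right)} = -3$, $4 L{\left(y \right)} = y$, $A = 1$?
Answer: $0$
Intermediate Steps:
$L{\left(y \right)} = \frac{y}{4}$
$n = 0$ ($n = \frac{1}{4} \cdot 0 \left(-3 - 3\right) = 0 \left(-6\right) = 0$)
$n \left(-97 + \frac{P{\left(-4 \right)}}{-118}\right) = 0 \left(-97 - \frac{7}{-118}\right) = 0 \left(-97 - - \frac{7}{118}\right) = 0 \left(-97 + \frac{7}{118}\right) = 0 \left(- \frac{11439}{118}\right) = 0$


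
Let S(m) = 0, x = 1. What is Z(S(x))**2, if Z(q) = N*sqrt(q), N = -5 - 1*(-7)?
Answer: 0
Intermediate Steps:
N = 2 (N = -5 + 7 = 2)
Z(q) = 2*sqrt(q)
Z(S(x))**2 = (2*sqrt(0))**2 = (2*0)**2 = 0**2 = 0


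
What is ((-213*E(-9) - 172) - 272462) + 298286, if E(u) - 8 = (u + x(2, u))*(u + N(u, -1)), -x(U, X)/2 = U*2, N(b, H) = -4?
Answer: -23125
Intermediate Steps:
x(U, X) = -4*U (x(U, X) = -2*U*2 = -4*U)
E(u) = 8 + (-8 + u)*(-4 + u) (E(u) = 8 + (u - 4*2)*(u - 4) = 8 + (u - 8)*(-4 + u) = 8 + (-8 + u)*(-4 + u))
((-213*E(-9) - 172) - 272462) + 298286 = ((-213*(40 + (-9)**2 - 12*(-9)) - 172) - 272462) + 298286 = ((-213*(40 + 81 + 108) - 172) - 272462) + 298286 = ((-213*229 - 172) - 272462) + 298286 = ((-48777 - 172) - 272462) + 298286 = (-48949 - 272462) + 298286 = -321411 + 298286 = -23125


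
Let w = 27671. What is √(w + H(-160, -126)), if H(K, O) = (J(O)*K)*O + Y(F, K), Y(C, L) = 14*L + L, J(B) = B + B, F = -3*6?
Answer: I*√5055049 ≈ 2248.3*I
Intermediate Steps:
F = -18
J(B) = 2*B
Y(C, L) = 15*L
H(K, O) = 15*K + 2*K*O² (H(K, O) = ((2*O)*K)*O + 15*K = (2*K*O)*O + 15*K = 2*K*O² + 15*K = 15*K + 2*K*O²)
√(w + H(-160, -126)) = √(27671 - 160*(15 + 2*(-126)²)) = √(27671 - 160*(15 + 2*15876)) = √(27671 - 160*(15 + 31752)) = √(27671 - 160*31767) = √(27671 - 5082720) = √(-5055049) = I*√5055049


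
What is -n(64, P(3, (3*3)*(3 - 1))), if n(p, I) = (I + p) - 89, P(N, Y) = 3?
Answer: 22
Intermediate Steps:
n(p, I) = -89 + I + p
-n(64, P(3, (3*3)*(3 - 1))) = -(-89 + 3 + 64) = -1*(-22) = 22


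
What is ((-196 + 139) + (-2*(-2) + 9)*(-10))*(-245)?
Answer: 45815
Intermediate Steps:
((-196 + 139) + (-2*(-2) + 9)*(-10))*(-245) = (-57 + (4 + 9)*(-10))*(-245) = (-57 + 13*(-10))*(-245) = (-57 - 130)*(-245) = -187*(-245) = 45815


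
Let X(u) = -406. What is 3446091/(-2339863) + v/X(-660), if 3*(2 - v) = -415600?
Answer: -488329220408/1424976567 ≈ -342.69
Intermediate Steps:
v = 415606/3 (v = 2 - ⅓*(-415600) = 2 + 415600/3 = 415606/3 ≈ 1.3854e+5)
3446091/(-2339863) + v/X(-660) = 3446091/(-2339863) + (415606/3)/(-406) = 3446091*(-1/2339863) + (415606/3)*(-1/406) = -3446091/2339863 - 207803/609 = -488329220408/1424976567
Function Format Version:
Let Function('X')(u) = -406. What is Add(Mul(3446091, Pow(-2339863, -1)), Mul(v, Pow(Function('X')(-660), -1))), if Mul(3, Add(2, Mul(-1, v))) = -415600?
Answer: Rational(-488329220408, 1424976567) ≈ -342.69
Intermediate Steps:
v = Rational(415606, 3) (v = Add(2, Mul(Rational(-1, 3), -415600)) = Add(2, Rational(415600, 3)) = Rational(415606, 3) ≈ 1.3854e+5)
Add(Mul(3446091, Pow(-2339863, -1)), Mul(v, Pow(Function('X')(-660), -1))) = Add(Mul(3446091, Pow(-2339863, -1)), Mul(Rational(415606, 3), Pow(-406, -1))) = Add(Mul(3446091, Rational(-1, 2339863)), Mul(Rational(415606, 3), Rational(-1, 406))) = Add(Rational(-3446091, 2339863), Rational(-207803, 609)) = Rational(-488329220408, 1424976567)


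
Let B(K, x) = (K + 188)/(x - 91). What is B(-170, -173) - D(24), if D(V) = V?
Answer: -1059/44 ≈ -24.068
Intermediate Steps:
B(K, x) = (188 + K)/(-91 + x)
B(-170, -173) - D(24) = (188 - 170)/(-91 - 173) - 1*24 = 18/(-264) - 24 = -1/264*18 - 24 = -3/44 - 24 = -1059/44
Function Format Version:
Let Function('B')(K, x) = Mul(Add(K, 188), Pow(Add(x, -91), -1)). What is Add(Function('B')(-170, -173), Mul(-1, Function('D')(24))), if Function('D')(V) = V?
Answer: Rational(-1059, 44) ≈ -24.068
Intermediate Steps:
Function('B')(K, x) = Mul(Pow(Add(-91, x), -1), Add(188, K)) (Function('B')(K, x) = Mul(Add(188, K), Pow(Add(-91, x), -1)) = Mul(Pow(Add(-91, x), -1), Add(188, K)))
Add(Function('B')(-170, -173), Mul(-1, Function('D')(24))) = Add(Mul(Pow(Add(-91, -173), -1), Add(188, -170)), Mul(-1, 24)) = Add(Mul(Pow(-264, -1), 18), -24) = Add(Mul(Rational(-1, 264), 18), -24) = Add(Rational(-3, 44), -24) = Rational(-1059, 44)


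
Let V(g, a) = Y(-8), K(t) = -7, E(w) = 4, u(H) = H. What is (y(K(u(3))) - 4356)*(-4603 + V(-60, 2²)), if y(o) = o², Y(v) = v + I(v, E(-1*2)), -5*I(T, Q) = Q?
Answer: 99315113/5 ≈ 1.9863e+7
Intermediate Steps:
I(T, Q) = -Q/5
Y(v) = -⅘ + v (Y(v) = v - ⅕*4 = v - ⅘ = -⅘ + v)
V(g, a) = -44/5 (V(g, a) = -⅘ - 8 = -44/5)
(y(K(u(3))) - 4356)*(-4603 + V(-60, 2²)) = ((-7)² - 4356)*(-4603 - 44/5) = (49 - 4356)*(-23059/5) = -4307*(-23059/5) = 99315113/5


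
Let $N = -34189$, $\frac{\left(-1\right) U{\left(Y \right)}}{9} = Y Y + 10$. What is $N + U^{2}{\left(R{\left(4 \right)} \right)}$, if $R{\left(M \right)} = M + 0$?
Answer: $20567$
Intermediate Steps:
$R{\left(M \right)} = M$
$U{\left(Y \right)} = -90 - 9 Y^{2}$ ($U{\left(Y \right)} = - 9 \left(Y Y + 10\right) = - 9 \left(Y^{2} + 10\right) = - 9 \left(10 + Y^{2}\right) = -90 - 9 Y^{2}$)
$N + U^{2}{\left(R{\left(4 \right)} \right)} = -34189 + \left(-90 - 9 \cdot 4^{2}\right)^{2} = -34189 + \left(-90 - 144\right)^{2} = -34189 + \left(-234\right)^{2} = -34189 + 54756 = 20567$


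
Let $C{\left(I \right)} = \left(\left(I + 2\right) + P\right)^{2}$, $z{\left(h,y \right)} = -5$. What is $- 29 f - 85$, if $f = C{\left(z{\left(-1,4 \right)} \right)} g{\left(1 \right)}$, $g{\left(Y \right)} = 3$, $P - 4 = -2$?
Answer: $-172$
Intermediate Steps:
$P = 2$ ($P = 4 - 2 = 2$)
$C{\left(I \right)} = \left(4 + I\right)^{2}$ ($C{\left(I \right)} = \left(\left(I + 2\right) + 2\right)^{2} = \left(\left(2 + I\right) + 2\right)^{2} = \left(4 + I\right)^{2}$)
$f = 3$ ($f = \left(4 - 5\right)^{2} \cdot 3 = \left(-1\right)^{2} \cdot 3 = 1 \cdot 3 = 3$)
$- 29 f - 85 = \left(-29\right) 3 - 85 = -87 - 85 = -172$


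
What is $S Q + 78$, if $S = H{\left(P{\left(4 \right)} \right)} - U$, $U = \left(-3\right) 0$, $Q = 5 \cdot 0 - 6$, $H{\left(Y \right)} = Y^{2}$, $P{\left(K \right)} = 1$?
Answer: $72$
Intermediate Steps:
$Q = -6$ ($Q = 0 - 6 = -6$)
$U = 0$
$S = 1$ ($S = 1^{2} - 0 = 1 + 0 = 1$)
$S Q + 78 = 1 \left(-6\right) + 78 = -6 + 78 = 72$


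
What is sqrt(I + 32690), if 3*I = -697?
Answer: sqrt(292119)/3 ≈ 180.16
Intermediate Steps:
I = -697/3 (I = (1/3)*(-697) = -697/3 ≈ -232.33)
sqrt(I + 32690) = sqrt(-697/3 + 32690) = sqrt(97373/3) = sqrt(292119)/3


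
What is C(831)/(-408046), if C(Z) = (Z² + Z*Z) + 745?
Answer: -1381867/408046 ≈ -3.3865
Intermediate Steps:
C(Z) = 745 + 2*Z² (C(Z) = (Z² + Z²) + 745 = 2*Z² + 745 = 745 + 2*Z²)
C(831)/(-408046) = (745 + 2*831²)/(-408046) = (745 + 2*690561)*(-1/408046) = (745 + 1381122)*(-1/408046) = 1381867*(-1/408046) = -1381867/408046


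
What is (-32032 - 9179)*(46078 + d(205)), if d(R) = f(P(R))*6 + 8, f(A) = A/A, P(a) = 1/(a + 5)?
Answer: -1899497412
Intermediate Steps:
P(a) = 1/(5 + a)
f(A) = 1
d(R) = 14 (d(R) = 1*6 + 8 = 6 + 8 = 14)
(-32032 - 9179)*(46078 + d(205)) = (-32032 - 9179)*(46078 + 14) = -41211*46092 = -1899497412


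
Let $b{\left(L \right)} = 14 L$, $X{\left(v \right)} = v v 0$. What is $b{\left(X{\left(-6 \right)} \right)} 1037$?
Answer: $0$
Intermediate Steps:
$X{\left(v \right)} = 0$ ($X{\left(v \right)} = v^{2} \cdot 0 = 0$)
$b{\left(X{\left(-6 \right)} \right)} 1037 = 14 \cdot 0 \cdot 1037 = 0 \cdot 1037 = 0$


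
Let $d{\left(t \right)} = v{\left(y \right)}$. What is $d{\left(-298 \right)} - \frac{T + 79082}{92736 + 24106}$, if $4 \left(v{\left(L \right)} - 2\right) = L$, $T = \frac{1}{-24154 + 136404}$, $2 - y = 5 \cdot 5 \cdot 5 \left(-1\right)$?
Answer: $\frac{216885829937}{6557757250} \approx 33.073$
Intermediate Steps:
$y = 127$ ($y = 2 - 5 \cdot 5 \cdot 5 \left(-1\right) = 2 - 5 \cdot 25 \left(-1\right) = 2 - 125 \left(-1\right) = 2 - -125 = 2 + 125 = 127$)
$T = \frac{1}{112250} \approx 8.9087 \cdot 10^{-6}$
$v{\left(L \right)} = 2 + \frac{L}{4}$
$d{\left(t \right)} = \frac{135}{4}$ ($d{\left(t \right)} = 2 + \frac{1}{4} \cdot 127 = 2 + \frac{127}{4} = \frac{135}{4}$)
$d{\left(-298 \right)} - \frac{T + 79082}{92736 + 24106} = \frac{135}{4} - \frac{\frac{1}{112250} + 79082}{92736 + 24106} = \frac{135}{4} - \frac{8876954501}{112250 \cdot 116842} = \frac{135}{4} - \frac{8876954501}{112250} \cdot \frac{1}{116842} = \frac{135}{4} - \frac{8876954501}{13115514500} = \frac{216885829937}{6557757250}$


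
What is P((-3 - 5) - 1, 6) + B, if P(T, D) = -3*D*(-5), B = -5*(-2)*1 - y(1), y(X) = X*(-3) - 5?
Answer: 108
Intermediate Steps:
y(X) = -5 - 3*X (y(X) = -3*X - 5 = -5 - 3*X)
B = 18 (B = -5*(-2)*1 - (-5 - 3*1) = 10*1 - (-5 - 3) = 10 - 1*(-8) = 10 + 8 = 18)
P(T, D) = 15*D
P((-3 - 5) - 1, 6) + B = 15*6 + 18 = 90 + 18 = 108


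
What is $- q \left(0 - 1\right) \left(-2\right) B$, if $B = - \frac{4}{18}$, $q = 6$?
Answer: $\frac{8}{3} \approx 2.6667$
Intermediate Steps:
$B = - \frac{2}{9}$ ($B = \left(-4\right) \frac{1}{18} = - \frac{2}{9} \approx -0.22222$)
$- q \left(0 - 1\right) \left(-2\right) B = \left(-1\right) 6 \left(0 - 1\right) \left(-2\right) \left(- \frac{2}{9}\right) = - 6 \left(\left(-1\right) \left(-2\right)\right) \left(- \frac{2}{9}\right) = \left(-6\right) 2 \left(- \frac{2}{9}\right) = \left(-12\right) \left(- \frac{2}{9}\right) = \frac{8}{3}$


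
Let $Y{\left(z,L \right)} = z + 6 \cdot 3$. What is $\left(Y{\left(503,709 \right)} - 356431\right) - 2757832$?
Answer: $-3113742$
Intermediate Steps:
$Y{\left(z,L \right)} = 18 + z$ ($Y{\left(z,L \right)} = z + 18 = 18 + z$)
$\left(Y{\left(503,709 \right)} - 356431\right) - 2757832 = \left(\left(18 + 503\right) - 356431\right) - 2757832 = \left(521 - 356431\right) - 2757832 = -355910 - 2757832 = -3113742$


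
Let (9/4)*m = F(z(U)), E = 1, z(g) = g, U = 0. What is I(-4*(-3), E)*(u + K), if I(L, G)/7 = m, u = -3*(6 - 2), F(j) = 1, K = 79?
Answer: 1876/9 ≈ 208.44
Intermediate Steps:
m = 4/9 (m = (4/9)*1 = 4/9 ≈ 0.44444)
u = -12 (u = -3*4 = -12)
I(L, G) = 28/9 (I(L, G) = 7*(4/9) = 28/9)
I(-4*(-3), E)*(u + K) = 28*(-12 + 79)/9 = (28/9)*67 = 1876/9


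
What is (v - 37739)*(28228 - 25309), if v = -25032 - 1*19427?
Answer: -239935962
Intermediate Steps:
v = -44459 (v = -25032 - 19427 = -44459)
(v - 37739)*(28228 - 25309) = (-44459 - 37739)*(28228 - 25309) = -82198*2919 = -239935962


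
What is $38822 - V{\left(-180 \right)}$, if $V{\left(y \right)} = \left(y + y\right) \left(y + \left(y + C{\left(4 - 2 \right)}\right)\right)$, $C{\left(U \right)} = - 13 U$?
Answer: $-100138$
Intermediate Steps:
$V{\left(y \right)} = 2 y \left(-26 + 2 y\right)$ ($V{\left(y \right)} = \left(y + y\right) \left(y + \left(y - 13 \left(4 - 2\right)\right)\right) = 2 y \left(y + \left(y - 26\right)\right) = 2 y \left(y + \left(-26 + y\right)\right) = 2 y \left(-26 + 2 y\right)$)
$38822 - V{\left(-180 \right)} = 38822 - 4 \left(-180\right) \left(-13 - 180\right) = 38822 - 4 \left(-180\right) \left(-193\right) = 38822 - 138960 = -100138$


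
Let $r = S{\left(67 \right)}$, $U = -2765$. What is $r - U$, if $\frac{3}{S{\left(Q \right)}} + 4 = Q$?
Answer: $\frac{58066}{21} \approx 2765.0$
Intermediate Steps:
$S{\left(Q \right)} = \frac{3}{-4 + Q}$
$r = \frac{1}{21}$ ($r = \frac{3}{-4 + 67} = \frac{3}{63} = 3 \cdot \frac{1}{63} = \frac{1}{21} \approx 0.047619$)
$r - U = \frac{1}{21} - -2765 = \frac{1}{21} + 2765 = \frac{58066}{21}$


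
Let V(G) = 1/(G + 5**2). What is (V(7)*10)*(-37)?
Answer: -185/16 ≈ -11.563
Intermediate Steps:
V(G) = 1/(25 + G) (V(G) = 1/(G + 25) = 1/(25 + G))
(V(7)*10)*(-37) = (10/(25 + 7))*(-37) = (10/32)*(-37) = ((1/32)*10)*(-37) = (5/16)*(-37) = -185/16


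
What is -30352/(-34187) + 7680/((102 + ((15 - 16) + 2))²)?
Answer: 584560528/362689883 ≈ 1.6117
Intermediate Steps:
-30352/(-34187) + 7680/((102 + ((15 - 16) + 2))²) = -30352*(-1/34187) + 7680/((102 + (-1 + 2))²) = 30352/34187 + 7680/((102 + 1)²) = 30352/34187 + 7680/(103²) = 30352/34187 + 7680/10609 = 584560528/362689883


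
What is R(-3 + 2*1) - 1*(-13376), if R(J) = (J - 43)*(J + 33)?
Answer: 11968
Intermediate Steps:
R(J) = (-43 + J)*(33 + J)
R(-3 + 2*1) - 1*(-13376) = (-1419 + (-3 + 2*1)² - 10*(-3 + 2*1)) - 1*(-13376) = (-1419 + (-3 + 2)² - 10*(-3 + 2)) + 13376 = (-1419 + (-1)² - 10*(-1)) + 13376 = (-1419 + 1 + 10) + 13376 = -1408 + 13376 = 11968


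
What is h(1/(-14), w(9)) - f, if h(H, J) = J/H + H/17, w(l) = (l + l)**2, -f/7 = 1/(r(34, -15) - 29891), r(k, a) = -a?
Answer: -2303800365/507892 ≈ -4536.0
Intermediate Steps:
f = 1/4268 (f = -7/(-1*(-15) - 29891) = -7/(15 - 29891) = -7/(-29876) = -7*(-1/29876) = 1/4268 ≈ 0.00023430)
w(l) = 4*l**2 (w(l) = (2*l)**2 = 4*l**2)
h(H, J) = H/17 + J/H (h(H, J) = J/H + H*(1/17) = J/H + H/17 = H/17 + J/H)
h(1/(-14), w(9)) - f = ((1/17)/(-14) + (4*9**2)/(1/(-14))) - 1*1/4268 = ((1/17)*(-1/14) + (4*81)/(-1/14)) - 1/4268 = (-1/238 + 324*(-14)) - 1/4268 = (-1/238 - 4536) - 1/4268 = -1079569/238 - 1/4268 = -2303800365/507892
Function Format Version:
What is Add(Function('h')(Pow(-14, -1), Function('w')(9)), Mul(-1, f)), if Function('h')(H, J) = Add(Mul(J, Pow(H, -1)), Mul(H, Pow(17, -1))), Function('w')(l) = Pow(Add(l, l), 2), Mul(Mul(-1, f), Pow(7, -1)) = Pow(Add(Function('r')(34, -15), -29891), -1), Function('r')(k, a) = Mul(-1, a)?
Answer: Rational(-2303800365, 507892) ≈ -4536.0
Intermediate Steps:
f = Rational(1, 4268) (f = Mul(-7, Pow(Add(Mul(-1, -15), -29891), -1)) = Mul(-7, Pow(Add(15, -29891), -1)) = Mul(-7, Pow(-29876, -1)) = Mul(-7, Rational(-1, 29876)) = Rational(1, 4268) ≈ 0.00023430)
Function('w')(l) = Mul(4, Pow(l, 2)) (Function('w')(l) = Pow(Mul(2, l), 2) = Mul(4, Pow(l, 2)))
Function('h')(H, J) = Add(Mul(Rational(1, 17), H), Mul(J, Pow(H, -1))) (Function('h')(H, J) = Add(Mul(J, Pow(H, -1)), Mul(H, Rational(1, 17))) = Add(Mul(J, Pow(H, -1)), Mul(Rational(1, 17), H)) = Add(Mul(Rational(1, 17), H), Mul(J, Pow(H, -1))))
Add(Function('h')(Pow(-14, -1), Function('w')(9)), Mul(-1, f)) = Add(Add(Mul(Rational(1, 17), Pow(-14, -1)), Mul(Mul(4, Pow(9, 2)), Pow(Pow(-14, -1), -1))), Mul(-1, Rational(1, 4268))) = Add(Add(Mul(Rational(1, 17), Rational(-1, 14)), Mul(Mul(4, 81), Pow(Rational(-1, 14), -1))), Rational(-1, 4268)) = Add(Add(Rational(-1, 238), Mul(324, -14)), Rational(-1, 4268)) = Add(Add(Rational(-1, 238), -4536), Rational(-1, 4268)) = Add(Rational(-1079569, 238), Rational(-1, 4268)) = Rational(-2303800365, 507892)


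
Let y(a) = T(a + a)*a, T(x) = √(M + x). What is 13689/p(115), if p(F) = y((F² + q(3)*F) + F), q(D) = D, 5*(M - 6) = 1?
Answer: 4563*√76045/208135165 ≈ 0.0060456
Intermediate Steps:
M = 31/5 (M = 6 + (⅕)*1 = 6 + ⅕ = 31/5 ≈ 6.2000)
T(x) = √(31/5 + x)
y(a) = a*√(155 + 50*a)/5 (y(a) = (√(155 + 25*(a + a))/5)*a = (√(155 + 25*(2*a))/5)*a = (√(155 + 50*a)/5)*a = a*√(155 + 50*a)/5)
p(F) = √(155 + 50*F² + 200*F)*(F² + 4*F)/5 (p(F) = ((F² + 3*F) + F)*√(155 + 50*((F² + 3*F) + F))/5 = (F² + 4*F)*√(155 + 50*(F² + 4*F))/5 = (F² + 4*F)*√(155 + (50*F² + 200*F))/5 = (F² + 4*F)*√(155 + 50*F² + 200*F)/5 = √(155 + 50*F² + 200*F)*(F² + 4*F)/5)
13689/p(115) = 13689/(((⅕)*115*√5*√(31 + 10*115*(4 + 115))*(4 + 115))) = 13689/(((⅕)*115*√5*√(31 + 10*115*119)*119)) = 13689/(((⅕)*115*√5*√(31 + 136850)*119)) = 13689/(((⅕)*115*√5*√136881*119)) = 13689/(((⅕)*115*√5*(3*√15209)*119)) = 13689/((8211*√76045)) = 13689*(√76045/624405495) = 4563*√76045/208135165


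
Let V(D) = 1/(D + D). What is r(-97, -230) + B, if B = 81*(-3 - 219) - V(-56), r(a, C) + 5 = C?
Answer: -2040303/112 ≈ -18217.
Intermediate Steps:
r(a, C) = -5 + C
V(D) = 1/(2*D)
B = -2013983/112 (B = 81*(-3 - 219) - 1/(2*(-56)) = 81*(-222) - (-1)/(2*56) = -17982 - 1*(-1/112) = -17982 + 1/112 = -2013983/112 ≈ -17982.)
r(-97, -230) + B = (-5 - 230) - 2013983/112 = -235 - 2013983/112 = -2040303/112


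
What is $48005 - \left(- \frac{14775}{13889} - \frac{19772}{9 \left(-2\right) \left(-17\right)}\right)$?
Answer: $\frac{6008882842}{125001} \approx 48071.0$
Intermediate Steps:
$48005 - \left(- \frac{14775}{13889} - \frac{19772}{9 \left(-2\right) \left(-17\right)}\right) = 48005 - \left(\left(-14775\right) \frac{1}{13889} - \frac{19772}{\left(-18\right) \left(-17\right)}\right) = 48005 - \left(- \frac{14775}{13889} - \frac{19772}{306}\right) = 48005 - \left(- \frac{14775}{13889} - \frac{9886}{153}\right) = 48005 - - \frac{8209837}{125001} = 48005 + \frac{8209837}{125001} = \frac{6008882842}{125001}$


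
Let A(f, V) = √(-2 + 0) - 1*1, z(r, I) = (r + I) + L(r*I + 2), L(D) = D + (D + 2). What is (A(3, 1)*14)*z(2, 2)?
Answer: -252 + 252*I*√2 ≈ -252.0 + 356.38*I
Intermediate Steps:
L(D) = 2 + 2*D (L(D) = D + (2 + D) = 2 + 2*D)
z(r, I) = 6 + I + r + 2*I*r (z(r, I) = (r + I) + (2 + 2*(r*I + 2)) = (I + r) + (2 + 2*(I*r + 2)) = (I + r) + (2 + 2*(2 + I*r)) = (I + r) + (2 + (4 + 2*I*r)) = (I + r) + (6 + 2*I*r) = 6 + I + r + 2*I*r)
A(f, V) = -1 + I*√2 (A(f, V) = √(-2) - 1 = I*√2 - 1 = -1 + I*√2)
(A(3, 1)*14)*z(2, 2) = ((-1 + I*√2)*14)*(6 + 2 + 2 + 2*2*2) = (-14 + 14*I*√2)*(6 + 2 + 2 + 8) = (-14 + 14*I*√2)*18 = -252 + 252*I*√2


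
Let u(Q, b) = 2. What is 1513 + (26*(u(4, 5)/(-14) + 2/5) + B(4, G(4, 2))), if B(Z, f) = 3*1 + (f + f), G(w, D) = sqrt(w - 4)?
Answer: 53294/35 ≈ 1522.7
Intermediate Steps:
G(w, D) = sqrt(-4 + w)
B(Z, f) = 3 + 2*f
1513 + (26*(u(4, 5)/(-14) + 2/5) + B(4, G(4, 2))) = 1513 + (26*(2/(-14) + 2/5) + (3 + 2*sqrt(-4 + 4))) = 1513 + (26*(2*(-1/14) + 2*(1/5)) + (3 + 2*sqrt(0))) = 1513 + (26*(-1/7 + 2/5) + (3 + 2*0)) = 1513 + (26*(9/35) + (3 + 0)) = 1513 + (234/35 + 3) = 1513 + 339/35 = 53294/35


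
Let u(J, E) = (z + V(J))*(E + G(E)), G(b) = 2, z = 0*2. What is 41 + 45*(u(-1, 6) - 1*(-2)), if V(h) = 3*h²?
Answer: 1211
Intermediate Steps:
z = 0
u(J, E) = 3*J²*(2 + E) (u(J, E) = (0 + 3*J²)*(E + 2) = (3*J²)*(2 + E) = 3*J²*(2 + E))
41 + 45*(u(-1, 6) - 1*(-2)) = 41 + 45*(3*(-1)²*(2 + 6) - 1*(-2)) = 41 + 45*(3*1*8 + 2) = 41 + 45*(24 + 2) = 41 + 45*26 = 41 + 1170 = 1211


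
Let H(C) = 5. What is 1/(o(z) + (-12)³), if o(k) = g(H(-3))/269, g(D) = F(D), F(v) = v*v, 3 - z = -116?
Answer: -269/464807 ≈ -0.00057874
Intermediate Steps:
z = 119 (z = 3 - 1*(-116) = 3 + 116 = 119)
F(v) = v²
g(D) = D²
o(k) = 25/269 (o(k) = 5²/269 = 25*(1/269) = 25/269)
1/(o(z) + (-12)³) = 1/(25/269 + (-12)³) = 1/(25/269 - 1728) = 1/(-464807/269) = -269/464807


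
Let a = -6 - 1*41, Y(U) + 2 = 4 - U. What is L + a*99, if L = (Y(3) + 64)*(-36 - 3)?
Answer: -7110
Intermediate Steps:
Y(U) = 2 - U (Y(U) = -2 + (4 - U) = 2 - U)
L = -2457 (L = ((2 - 1*3) + 64)*(-36 - 3) = ((2 - 3) + 64)*(-39) = (-1 + 64)*(-39) = 63*(-39) = -2457)
a = -47 (a = -6 - 41 = -47)
L + a*99 = -2457 - 47*99 = -2457 - 4653 = -7110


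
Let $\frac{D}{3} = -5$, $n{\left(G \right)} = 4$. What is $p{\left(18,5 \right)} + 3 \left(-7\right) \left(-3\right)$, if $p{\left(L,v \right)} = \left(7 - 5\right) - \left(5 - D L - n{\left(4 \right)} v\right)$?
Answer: $-190$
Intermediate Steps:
$D = -15$ ($D = 3 \left(-5\right) = -15$)
$p{\left(L,v \right)} = -3 - 15 L + 4 v$ ($p{\left(L,v \right)} = \left(7 - 5\right) - \left(5 - 4 v + 15 L\right) = 2 - \left(5 - 4 v + 15 L\right) = -3 - 15 L + 4 v$)
$p{\left(18,5 \right)} + 3 \left(-7\right) \left(-3\right) = \left(-3 - 270 + 4 \cdot 5\right) + 3 \left(-7\right) \left(-3\right) = \left(-3 - 270 + 20\right) - -63 = -253 + 63 = -190$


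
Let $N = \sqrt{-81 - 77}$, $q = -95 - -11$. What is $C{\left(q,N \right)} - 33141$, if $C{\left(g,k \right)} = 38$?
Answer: $-33103$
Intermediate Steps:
$q = -84$ ($q = -95 + 11 = -84$)
$N = i \sqrt{158}$ ($N = \sqrt{-158} = i \sqrt{158} \approx 12.57 i$)
$C{\left(q,N \right)} - 33141 = 38 - 33141 = -33103$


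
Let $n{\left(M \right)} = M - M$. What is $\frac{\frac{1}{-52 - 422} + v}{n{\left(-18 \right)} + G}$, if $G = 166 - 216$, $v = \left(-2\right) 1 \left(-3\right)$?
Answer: $- \frac{2843}{23700} \approx -0.11996$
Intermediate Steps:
$v = 6$ ($v = \left(-2\right) \left(-3\right) = 6$)
$n{\left(M \right)} = 0$
$G = -50$ ($G = 166 - 216 = -50$)
$\frac{\frac{1}{-52 - 422} + v}{n{\left(-18 \right)} + G} = \frac{\frac{1}{-52 - 422} + 6}{0 - 50} = \frac{\frac{1}{-474} + 6}{-50} = \left(- \frac{1}{474} + 6\right) \left(- \frac{1}{50}\right) = \frac{2843}{474} \left(- \frac{1}{50}\right) = - \frac{2843}{23700}$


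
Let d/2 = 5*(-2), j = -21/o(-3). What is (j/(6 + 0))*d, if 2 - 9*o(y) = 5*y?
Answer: 630/17 ≈ 37.059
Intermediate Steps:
o(y) = 2/9 - 5*y/9
j = -189/17 (j = -21/(2/9 - 5/9*(-3)) = -21/(2/9 + 5/3) = -21/17/9 = -21*9/17 = -189/17 ≈ -11.118)
d = -20 (d = 2*(5*(-2)) = 2*(-10) = -20)
(j/(6 + 0))*d = -189/(17*(6 + 0))*(-20) = -189/17/6*(-20) = -189/17*1/6*(-20) = -63/34*(-20) = 630/17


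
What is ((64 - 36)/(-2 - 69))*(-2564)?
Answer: 71792/71 ≈ 1011.2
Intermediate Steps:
((64 - 36)/(-2 - 69))*(-2564) = (28/(-71))*(-2564) = (28*(-1/71))*(-2564) = -28/71*(-2564) = 71792/71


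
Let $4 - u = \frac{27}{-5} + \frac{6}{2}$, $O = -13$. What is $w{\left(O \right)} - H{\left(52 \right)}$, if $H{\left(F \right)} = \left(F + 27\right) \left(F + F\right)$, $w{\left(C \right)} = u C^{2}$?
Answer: $- \frac{35672}{5} \approx -7134.4$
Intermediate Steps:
$u = \frac{32}{5}$ ($u = 4 - \left(\frac{27}{-5} + \frac{6}{2}\right) = 4 - \left(27 \left(- \frac{1}{5}\right) + 6 \cdot \frac{1}{2}\right) = 4 - \left(- \frac{27}{5} + 3\right) = 4 - - \frac{12}{5} = 4 + \frac{12}{5} = \frac{32}{5} \approx 6.4$)
$w{\left(C \right)} = \frac{32 C^{2}}{5}$
$H{\left(F \right)} = 2 F \left(27 + F\right)$ ($H{\left(F \right)} = \left(27 + F\right) 2 F = 2 F \left(27 + F\right)$)
$w{\left(O \right)} - H{\left(52 \right)} = \frac{32 \left(-13\right)^{2}}{5} - 2 \cdot 52 \left(27 + 52\right) = \frac{32}{5} \cdot 169 - 2 \cdot 52 \cdot 79 = \frac{5408}{5} - 8216 = - \frac{35672}{5}$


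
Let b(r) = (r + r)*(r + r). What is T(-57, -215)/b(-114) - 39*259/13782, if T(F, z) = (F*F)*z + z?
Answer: -846271907/59703624 ≈ -14.175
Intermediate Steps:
T(F, z) = z + z*F² (T(F, z) = F²*z + z = z*F² + z = z + z*F²)
b(r) = 4*r² (b(r) = (2*r)*(2*r) = 4*r²)
T(-57, -215)/b(-114) - 39*259/13782 = (-215*(1 + (-57)²))/((4*(-114)²)) - 39*259/13782 = (-215*(1 + 3249))/((4*12996)) - 10101*1/13782 = -215*3250/51984 - 3367/4594 = -698750*1/51984 - 3367/4594 = -349375/25992 - 3367/4594 = -846271907/59703624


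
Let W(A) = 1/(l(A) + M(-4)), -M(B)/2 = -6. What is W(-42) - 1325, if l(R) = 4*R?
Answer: -206701/156 ≈ -1325.0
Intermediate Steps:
M(B) = 12 (M(B) = -2*(-6) = 12)
W(A) = 1/(12 + 4*A) (W(A) = 1/(4*A + 12) = 1/(12 + 4*A))
W(-42) - 1325 = 1/(4*(3 - 42)) - 1325 = (¼)/(-39) - 1325 = (¼)*(-1/39) - 1325 = -1/156 - 1325 = -206701/156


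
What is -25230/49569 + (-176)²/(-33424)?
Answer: -49557018/34516547 ≈ -1.4357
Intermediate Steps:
-25230/49569 + (-176)²/(-33424) = -25230*1/49569 + 30976*(-1/33424) = -8410/16523 - 1936/2089 = -49557018/34516547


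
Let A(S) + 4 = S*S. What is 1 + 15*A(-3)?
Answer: 76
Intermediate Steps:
A(S) = -4 + S**2 (A(S) = -4 + S*S = -4 + S**2)
1 + 15*A(-3) = 1 + 15*(-4 + (-3)**2) = 1 + 15*(-4 + 9) = 1 + 15*5 = 1 + 75 = 76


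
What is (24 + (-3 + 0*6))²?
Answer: 441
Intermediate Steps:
(24 + (-3 + 0*6))² = (24 + (-3 + 0))² = (24 - 3)² = 21² = 441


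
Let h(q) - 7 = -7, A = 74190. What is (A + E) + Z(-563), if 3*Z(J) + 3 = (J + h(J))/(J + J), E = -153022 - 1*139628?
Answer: -1310765/6 ≈ -2.1846e+5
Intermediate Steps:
E = -292650 (E = -153022 - 139628 = -292650)
h(q) = 0 (h(q) = 7 - 7 = 0)
Z(J) = -5/6 (Z(J) = -1 + ((J + 0)/(J + J))/3 = -1 + (J/((2*J)))/3 = -1 + (J*(1/(2*J)))/3 = -1 + (1/3)*(1/2) = -1 + 1/6 = -5/6)
(A + E) + Z(-563) = (74190 - 292650) - 5/6 = -218460 - 5/6 = -1310765/6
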